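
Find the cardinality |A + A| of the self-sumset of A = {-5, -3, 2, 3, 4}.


A + A = {a + a' : a, a' ∈ A}; |A| = 5.
General bounds: 2|A| - 1 ≤ |A + A| ≤ |A|(|A|+1)/2, i.e. 9 ≤ |A + A| ≤ 15.
Lower bound 2|A|-1 is attained iff A is an arithmetic progression.
Enumerate sums a + a' for a ≤ a' (symmetric, so this suffices):
a = -5: -5+-5=-10, -5+-3=-8, -5+2=-3, -5+3=-2, -5+4=-1
a = -3: -3+-3=-6, -3+2=-1, -3+3=0, -3+4=1
a = 2: 2+2=4, 2+3=5, 2+4=6
a = 3: 3+3=6, 3+4=7
a = 4: 4+4=8
Distinct sums: {-10, -8, -6, -3, -2, -1, 0, 1, 4, 5, 6, 7, 8}
|A + A| = 13

|A + A| = 13


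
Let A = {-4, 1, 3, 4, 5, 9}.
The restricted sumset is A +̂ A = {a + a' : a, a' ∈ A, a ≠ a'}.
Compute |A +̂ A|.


Restricted sumset: A +̂ A = {a + a' : a ∈ A, a' ∈ A, a ≠ a'}.
Equivalently, take A + A and drop any sum 2a that is achievable ONLY as a + a for a ∈ A (i.e. sums representable only with equal summands).
Enumerate pairs (a, a') with a < a' (symmetric, so each unordered pair gives one sum; this covers all a ≠ a'):
  -4 + 1 = -3
  -4 + 3 = -1
  -4 + 4 = 0
  -4 + 5 = 1
  -4 + 9 = 5
  1 + 3 = 4
  1 + 4 = 5
  1 + 5 = 6
  1 + 9 = 10
  3 + 4 = 7
  3 + 5 = 8
  3 + 9 = 12
  4 + 5 = 9
  4 + 9 = 13
  5 + 9 = 14
Collected distinct sums: {-3, -1, 0, 1, 4, 5, 6, 7, 8, 9, 10, 12, 13, 14}
|A +̂ A| = 14
(Reference bound: |A +̂ A| ≥ 2|A| - 3 for |A| ≥ 2, with |A| = 6 giving ≥ 9.)

|A +̂ A| = 14


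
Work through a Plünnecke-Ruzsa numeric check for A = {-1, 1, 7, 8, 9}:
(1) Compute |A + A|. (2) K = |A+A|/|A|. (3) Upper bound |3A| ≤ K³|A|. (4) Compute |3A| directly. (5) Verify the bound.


|A| = 5.
Step 1: Compute A + A by enumerating all 25 pairs.
A + A = {-2, 0, 2, 6, 7, 8, 9, 10, 14, 15, 16, 17, 18}, so |A + A| = 13.
Step 2: Doubling constant K = |A + A|/|A| = 13/5 = 13/5 ≈ 2.6000.
Step 3: Plünnecke-Ruzsa gives |3A| ≤ K³·|A| = (2.6000)³ · 5 ≈ 87.8800.
Step 4: Compute 3A = A + A + A directly by enumerating all triples (a,b,c) ∈ A³; |3A| = 25.
Step 5: Check 25 ≤ 87.8800? Yes ✓.

K = 13/5, Plünnecke-Ruzsa bound K³|A| ≈ 87.8800, |3A| = 25, inequality holds.


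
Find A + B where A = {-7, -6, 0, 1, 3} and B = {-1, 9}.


A + B = {a + b : a ∈ A, b ∈ B}.
Enumerate all |A|·|B| = 5·2 = 10 pairs (a, b) and collect distinct sums.
a = -7: -7+-1=-8, -7+9=2
a = -6: -6+-1=-7, -6+9=3
a = 0: 0+-1=-1, 0+9=9
a = 1: 1+-1=0, 1+9=10
a = 3: 3+-1=2, 3+9=12
Collecting distinct sums: A + B = {-8, -7, -1, 0, 2, 3, 9, 10, 12}
|A + B| = 9

A + B = {-8, -7, -1, 0, 2, 3, 9, 10, 12}


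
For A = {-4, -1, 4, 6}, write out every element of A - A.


A - A = {a - a' : a, a' ∈ A}.
Compute a - a' for each ordered pair (a, a'):
a = -4: -4--4=0, -4--1=-3, -4-4=-8, -4-6=-10
a = -1: -1--4=3, -1--1=0, -1-4=-5, -1-6=-7
a = 4: 4--4=8, 4--1=5, 4-4=0, 4-6=-2
a = 6: 6--4=10, 6--1=7, 6-4=2, 6-6=0
Collecting distinct values (and noting 0 appears from a-a):
A - A = {-10, -8, -7, -5, -3, -2, 0, 2, 3, 5, 7, 8, 10}
|A - A| = 13

A - A = {-10, -8, -7, -5, -3, -2, 0, 2, 3, 5, 7, 8, 10}


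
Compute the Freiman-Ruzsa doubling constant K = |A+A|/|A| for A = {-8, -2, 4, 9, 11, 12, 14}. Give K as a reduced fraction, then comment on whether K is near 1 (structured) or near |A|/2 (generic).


|A| = 7.
Compute A + A by enumerating all 49 pairs.
A + A = {-16, -10, -4, 1, 2, 3, 4, 6, 7, 8, 9, 10, 12, 13, 15, 16, 18, 20, 21, 22, 23, 24, 25, 26, 28}, so |A + A| = 25.
K = |A + A| / |A| = 25/7 (already in lowest terms) ≈ 3.5714.
Reference: AP of size 7 gives K = 13/7 ≈ 1.8571; a fully generic set of size 7 gives K ≈ 4.0000.

|A| = 7, |A + A| = 25, K = 25/7.


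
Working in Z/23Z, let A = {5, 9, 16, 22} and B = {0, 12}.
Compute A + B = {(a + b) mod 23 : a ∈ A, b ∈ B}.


Work in Z/23Z: reduce every sum a + b modulo 23.
Enumerate all 8 pairs:
a = 5: 5+0=5, 5+12=17
a = 9: 9+0=9, 9+12=21
a = 16: 16+0=16, 16+12=5
a = 22: 22+0=22, 22+12=11
Distinct residues collected: {5, 9, 11, 16, 17, 21, 22}
|A + B| = 7 (out of 23 total residues).

A + B = {5, 9, 11, 16, 17, 21, 22}


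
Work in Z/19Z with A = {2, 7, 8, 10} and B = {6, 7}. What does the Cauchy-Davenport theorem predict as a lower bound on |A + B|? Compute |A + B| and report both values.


Cauchy-Davenport: |A + B| ≥ min(p, |A| + |B| - 1) for A, B nonempty in Z/pZ.
|A| = 4, |B| = 2, p = 19.
CD lower bound = min(19, 4 + 2 - 1) = min(19, 5) = 5.
Compute A + B mod 19 directly:
a = 2: 2+6=8, 2+7=9
a = 7: 7+6=13, 7+7=14
a = 8: 8+6=14, 8+7=15
a = 10: 10+6=16, 10+7=17
A + B = {8, 9, 13, 14, 15, 16, 17}, so |A + B| = 7.
Verify: 7 ≥ 5? Yes ✓.

CD lower bound = 5, actual |A + B| = 7.


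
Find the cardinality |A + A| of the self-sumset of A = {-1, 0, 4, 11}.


A + A = {a + a' : a, a' ∈ A}; |A| = 4.
General bounds: 2|A| - 1 ≤ |A + A| ≤ |A|(|A|+1)/2, i.e. 7 ≤ |A + A| ≤ 10.
Lower bound 2|A|-1 is attained iff A is an arithmetic progression.
Enumerate sums a + a' for a ≤ a' (symmetric, so this suffices):
a = -1: -1+-1=-2, -1+0=-1, -1+4=3, -1+11=10
a = 0: 0+0=0, 0+4=4, 0+11=11
a = 4: 4+4=8, 4+11=15
a = 11: 11+11=22
Distinct sums: {-2, -1, 0, 3, 4, 8, 10, 11, 15, 22}
|A + A| = 10

|A + A| = 10


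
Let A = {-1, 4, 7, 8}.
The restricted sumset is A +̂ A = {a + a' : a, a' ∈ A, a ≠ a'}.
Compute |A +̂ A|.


Restricted sumset: A +̂ A = {a + a' : a ∈ A, a' ∈ A, a ≠ a'}.
Equivalently, take A + A and drop any sum 2a that is achievable ONLY as a + a for a ∈ A (i.e. sums representable only with equal summands).
Enumerate pairs (a, a') with a < a' (symmetric, so each unordered pair gives one sum; this covers all a ≠ a'):
  -1 + 4 = 3
  -1 + 7 = 6
  -1 + 8 = 7
  4 + 7 = 11
  4 + 8 = 12
  7 + 8 = 15
Collected distinct sums: {3, 6, 7, 11, 12, 15}
|A +̂ A| = 6
(Reference bound: |A +̂ A| ≥ 2|A| - 3 for |A| ≥ 2, with |A| = 4 giving ≥ 5.)

|A +̂ A| = 6


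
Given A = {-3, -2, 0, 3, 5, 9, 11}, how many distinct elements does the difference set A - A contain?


A - A = {a - a' : a, a' ∈ A}; |A| = 7.
Bounds: 2|A|-1 ≤ |A - A| ≤ |A|² - |A| + 1, i.e. 13 ≤ |A - A| ≤ 43.
Note: 0 ∈ A - A always (from a - a). The set is symmetric: if d ∈ A - A then -d ∈ A - A.
Enumerate nonzero differences d = a - a' with a > a' (then include -d):
Positive differences: {1, 2, 3, 4, 5, 6, 7, 8, 9, 11, 12, 13, 14}
Full difference set: {0} ∪ (positive diffs) ∪ (negative diffs).
|A - A| = 1 + 2·13 = 27 (matches direct enumeration: 27).

|A - A| = 27


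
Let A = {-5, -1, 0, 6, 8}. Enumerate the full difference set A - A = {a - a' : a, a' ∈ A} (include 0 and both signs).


A - A = {a - a' : a, a' ∈ A}.
Compute a - a' for each ordered pair (a, a'):
a = -5: -5--5=0, -5--1=-4, -5-0=-5, -5-6=-11, -5-8=-13
a = -1: -1--5=4, -1--1=0, -1-0=-1, -1-6=-7, -1-8=-9
a = 0: 0--5=5, 0--1=1, 0-0=0, 0-6=-6, 0-8=-8
a = 6: 6--5=11, 6--1=7, 6-0=6, 6-6=0, 6-8=-2
a = 8: 8--5=13, 8--1=9, 8-0=8, 8-6=2, 8-8=0
Collecting distinct values (and noting 0 appears from a-a):
A - A = {-13, -11, -9, -8, -7, -6, -5, -4, -2, -1, 0, 1, 2, 4, 5, 6, 7, 8, 9, 11, 13}
|A - A| = 21

A - A = {-13, -11, -9, -8, -7, -6, -5, -4, -2, -1, 0, 1, 2, 4, 5, 6, 7, 8, 9, 11, 13}


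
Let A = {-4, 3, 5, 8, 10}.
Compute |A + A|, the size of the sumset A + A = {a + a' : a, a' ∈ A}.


A + A = {a + a' : a, a' ∈ A}; |A| = 5.
General bounds: 2|A| - 1 ≤ |A + A| ≤ |A|(|A|+1)/2, i.e. 9 ≤ |A + A| ≤ 15.
Lower bound 2|A|-1 is attained iff A is an arithmetic progression.
Enumerate sums a + a' for a ≤ a' (symmetric, so this suffices):
a = -4: -4+-4=-8, -4+3=-1, -4+5=1, -4+8=4, -4+10=6
a = 3: 3+3=6, 3+5=8, 3+8=11, 3+10=13
a = 5: 5+5=10, 5+8=13, 5+10=15
a = 8: 8+8=16, 8+10=18
a = 10: 10+10=20
Distinct sums: {-8, -1, 1, 4, 6, 8, 10, 11, 13, 15, 16, 18, 20}
|A + A| = 13

|A + A| = 13


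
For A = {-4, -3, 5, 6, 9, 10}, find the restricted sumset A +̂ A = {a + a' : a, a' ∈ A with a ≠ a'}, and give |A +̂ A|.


Restricted sumset: A +̂ A = {a + a' : a ∈ A, a' ∈ A, a ≠ a'}.
Equivalently, take A + A and drop any sum 2a that is achievable ONLY as a + a for a ∈ A (i.e. sums representable only with equal summands).
Enumerate pairs (a, a') with a < a' (symmetric, so each unordered pair gives one sum; this covers all a ≠ a'):
  -4 + -3 = -7
  -4 + 5 = 1
  -4 + 6 = 2
  -4 + 9 = 5
  -4 + 10 = 6
  -3 + 5 = 2
  -3 + 6 = 3
  -3 + 9 = 6
  -3 + 10 = 7
  5 + 6 = 11
  5 + 9 = 14
  5 + 10 = 15
  6 + 9 = 15
  6 + 10 = 16
  9 + 10 = 19
Collected distinct sums: {-7, 1, 2, 3, 5, 6, 7, 11, 14, 15, 16, 19}
|A +̂ A| = 12
(Reference bound: |A +̂ A| ≥ 2|A| - 3 for |A| ≥ 2, with |A| = 6 giving ≥ 9.)

|A +̂ A| = 12


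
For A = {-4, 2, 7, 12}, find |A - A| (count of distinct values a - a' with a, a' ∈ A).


A - A = {a - a' : a, a' ∈ A}; |A| = 4.
Bounds: 2|A|-1 ≤ |A - A| ≤ |A|² - |A| + 1, i.e. 7 ≤ |A - A| ≤ 13.
Note: 0 ∈ A - A always (from a - a). The set is symmetric: if d ∈ A - A then -d ∈ A - A.
Enumerate nonzero differences d = a - a' with a > a' (then include -d):
Positive differences: {5, 6, 10, 11, 16}
Full difference set: {0} ∪ (positive diffs) ∪ (negative diffs).
|A - A| = 1 + 2·5 = 11 (matches direct enumeration: 11).

|A - A| = 11


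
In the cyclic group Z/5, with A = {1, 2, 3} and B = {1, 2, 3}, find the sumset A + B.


Work in Z/5Z: reduce every sum a + b modulo 5.
Enumerate all 9 pairs:
a = 1: 1+1=2, 1+2=3, 1+3=4
a = 2: 2+1=3, 2+2=4, 2+3=0
a = 3: 3+1=4, 3+2=0, 3+3=1
Distinct residues collected: {0, 1, 2, 3, 4}
|A + B| = 5 (out of 5 total residues).

A + B = {0, 1, 2, 3, 4}


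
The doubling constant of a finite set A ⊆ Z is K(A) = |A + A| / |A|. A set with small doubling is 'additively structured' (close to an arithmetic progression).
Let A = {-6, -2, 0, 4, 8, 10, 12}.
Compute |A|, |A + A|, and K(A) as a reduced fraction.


|A| = 7.
Compute A + A by enumerating all 49 pairs.
A + A = {-12, -8, -6, -4, -2, 0, 2, 4, 6, 8, 10, 12, 14, 16, 18, 20, 22, 24}, so |A + A| = 18.
K = |A + A| / |A| = 18/7 (already in lowest terms) ≈ 2.5714.
Reference: AP of size 7 gives K = 13/7 ≈ 1.8571; a fully generic set of size 7 gives K ≈ 4.0000.

|A| = 7, |A + A| = 18, K = 18/7.


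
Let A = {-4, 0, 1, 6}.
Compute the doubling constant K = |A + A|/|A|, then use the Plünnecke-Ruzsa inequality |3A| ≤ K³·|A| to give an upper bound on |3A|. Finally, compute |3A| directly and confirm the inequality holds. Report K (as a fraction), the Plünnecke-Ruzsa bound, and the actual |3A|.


|A| = 4.
Step 1: Compute A + A by enumerating all 16 pairs.
A + A = {-8, -4, -3, 0, 1, 2, 6, 7, 12}, so |A + A| = 9.
Step 2: Doubling constant K = |A + A|/|A| = 9/4 = 9/4 ≈ 2.2500.
Step 3: Plünnecke-Ruzsa gives |3A| ≤ K³·|A| = (2.2500)³ · 4 ≈ 45.5625.
Step 4: Compute 3A = A + A + A directly by enumerating all triples (a,b,c) ∈ A³; |3A| = 16.
Step 5: Check 16 ≤ 45.5625? Yes ✓.

K = 9/4, Plünnecke-Ruzsa bound K³|A| ≈ 45.5625, |3A| = 16, inequality holds.


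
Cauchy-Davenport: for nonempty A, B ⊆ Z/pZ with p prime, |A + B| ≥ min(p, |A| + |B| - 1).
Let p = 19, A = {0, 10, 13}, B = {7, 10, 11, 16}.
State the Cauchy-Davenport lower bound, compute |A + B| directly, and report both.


Cauchy-Davenport: |A + B| ≥ min(p, |A| + |B| - 1) for A, B nonempty in Z/pZ.
|A| = 3, |B| = 4, p = 19.
CD lower bound = min(19, 3 + 4 - 1) = min(19, 6) = 6.
Compute A + B mod 19 directly:
a = 0: 0+7=7, 0+10=10, 0+11=11, 0+16=16
a = 10: 10+7=17, 10+10=1, 10+11=2, 10+16=7
a = 13: 13+7=1, 13+10=4, 13+11=5, 13+16=10
A + B = {1, 2, 4, 5, 7, 10, 11, 16, 17}, so |A + B| = 9.
Verify: 9 ≥ 6? Yes ✓.

CD lower bound = 6, actual |A + B| = 9.


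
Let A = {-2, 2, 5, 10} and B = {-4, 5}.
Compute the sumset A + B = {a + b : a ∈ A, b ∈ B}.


A + B = {a + b : a ∈ A, b ∈ B}.
Enumerate all |A|·|B| = 4·2 = 8 pairs (a, b) and collect distinct sums.
a = -2: -2+-4=-6, -2+5=3
a = 2: 2+-4=-2, 2+5=7
a = 5: 5+-4=1, 5+5=10
a = 10: 10+-4=6, 10+5=15
Collecting distinct sums: A + B = {-6, -2, 1, 3, 6, 7, 10, 15}
|A + B| = 8

A + B = {-6, -2, 1, 3, 6, 7, 10, 15}


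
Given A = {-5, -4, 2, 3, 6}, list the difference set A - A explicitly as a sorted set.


A - A = {a - a' : a, a' ∈ A}.
Compute a - a' for each ordered pair (a, a'):
a = -5: -5--5=0, -5--4=-1, -5-2=-7, -5-3=-8, -5-6=-11
a = -4: -4--5=1, -4--4=0, -4-2=-6, -4-3=-7, -4-6=-10
a = 2: 2--5=7, 2--4=6, 2-2=0, 2-3=-1, 2-6=-4
a = 3: 3--5=8, 3--4=7, 3-2=1, 3-3=0, 3-6=-3
a = 6: 6--5=11, 6--4=10, 6-2=4, 6-3=3, 6-6=0
Collecting distinct values (and noting 0 appears from a-a):
A - A = {-11, -10, -8, -7, -6, -4, -3, -1, 0, 1, 3, 4, 6, 7, 8, 10, 11}
|A - A| = 17

A - A = {-11, -10, -8, -7, -6, -4, -3, -1, 0, 1, 3, 4, 6, 7, 8, 10, 11}


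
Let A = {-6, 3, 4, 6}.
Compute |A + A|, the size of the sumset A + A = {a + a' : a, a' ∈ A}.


A + A = {a + a' : a, a' ∈ A}; |A| = 4.
General bounds: 2|A| - 1 ≤ |A + A| ≤ |A|(|A|+1)/2, i.e. 7 ≤ |A + A| ≤ 10.
Lower bound 2|A|-1 is attained iff A is an arithmetic progression.
Enumerate sums a + a' for a ≤ a' (symmetric, so this suffices):
a = -6: -6+-6=-12, -6+3=-3, -6+4=-2, -6+6=0
a = 3: 3+3=6, 3+4=7, 3+6=9
a = 4: 4+4=8, 4+6=10
a = 6: 6+6=12
Distinct sums: {-12, -3, -2, 0, 6, 7, 8, 9, 10, 12}
|A + A| = 10

|A + A| = 10


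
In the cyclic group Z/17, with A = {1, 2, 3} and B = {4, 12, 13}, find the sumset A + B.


Work in Z/17Z: reduce every sum a + b modulo 17.
Enumerate all 9 pairs:
a = 1: 1+4=5, 1+12=13, 1+13=14
a = 2: 2+4=6, 2+12=14, 2+13=15
a = 3: 3+4=7, 3+12=15, 3+13=16
Distinct residues collected: {5, 6, 7, 13, 14, 15, 16}
|A + B| = 7 (out of 17 total residues).

A + B = {5, 6, 7, 13, 14, 15, 16}


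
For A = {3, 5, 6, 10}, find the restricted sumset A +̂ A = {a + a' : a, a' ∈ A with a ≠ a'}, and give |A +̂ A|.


Restricted sumset: A +̂ A = {a + a' : a ∈ A, a' ∈ A, a ≠ a'}.
Equivalently, take A + A and drop any sum 2a that is achievable ONLY as a + a for a ∈ A (i.e. sums representable only with equal summands).
Enumerate pairs (a, a') with a < a' (symmetric, so each unordered pair gives one sum; this covers all a ≠ a'):
  3 + 5 = 8
  3 + 6 = 9
  3 + 10 = 13
  5 + 6 = 11
  5 + 10 = 15
  6 + 10 = 16
Collected distinct sums: {8, 9, 11, 13, 15, 16}
|A +̂ A| = 6
(Reference bound: |A +̂ A| ≥ 2|A| - 3 for |A| ≥ 2, with |A| = 4 giving ≥ 5.)

|A +̂ A| = 6


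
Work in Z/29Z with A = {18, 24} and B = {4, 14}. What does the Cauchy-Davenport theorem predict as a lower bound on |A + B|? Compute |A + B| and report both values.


Cauchy-Davenport: |A + B| ≥ min(p, |A| + |B| - 1) for A, B nonempty in Z/pZ.
|A| = 2, |B| = 2, p = 29.
CD lower bound = min(29, 2 + 2 - 1) = min(29, 3) = 3.
Compute A + B mod 29 directly:
a = 18: 18+4=22, 18+14=3
a = 24: 24+4=28, 24+14=9
A + B = {3, 9, 22, 28}, so |A + B| = 4.
Verify: 4 ≥ 3? Yes ✓.

CD lower bound = 3, actual |A + B| = 4.


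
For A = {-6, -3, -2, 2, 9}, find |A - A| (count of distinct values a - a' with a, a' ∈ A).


A - A = {a - a' : a, a' ∈ A}; |A| = 5.
Bounds: 2|A|-1 ≤ |A - A| ≤ |A|² - |A| + 1, i.e. 9 ≤ |A - A| ≤ 21.
Note: 0 ∈ A - A always (from a - a). The set is symmetric: if d ∈ A - A then -d ∈ A - A.
Enumerate nonzero differences d = a - a' with a > a' (then include -d):
Positive differences: {1, 3, 4, 5, 7, 8, 11, 12, 15}
Full difference set: {0} ∪ (positive diffs) ∪ (negative diffs).
|A - A| = 1 + 2·9 = 19 (matches direct enumeration: 19).

|A - A| = 19


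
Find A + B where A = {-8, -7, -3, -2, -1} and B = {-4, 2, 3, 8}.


A + B = {a + b : a ∈ A, b ∈ B}.
Enumerate all |A|·|B| = 5·4 = 20 pairs (a, b) and collect distinct sums.
a = -8: -8+-4=-12, -8+2=-6, -8+3=-5, -8+8=0
a = -7: -7+-4=-11, -7+2=-5, -7+3=-4, -7+8=1
a = -3: -3+-4=-7, -3+2=-1, -3+3=0, -3+8=5
a = -2: -2+-4=-6, -2+2=0, -2+3=1, -2+8=6
a = -1: -1+-4=-5, -1+2=1, -1+3=2, -1+8=7
Collecting distinct sums: A + B = {-12, -11, -7, -6, -5, -4, -1, 0, 1, 2, 5, 6, 7}
|A + B| = 13

A + B = {-12, -11, -7, -6, -5, -4, -1, 0, 1, 2, 5, 6, 7}


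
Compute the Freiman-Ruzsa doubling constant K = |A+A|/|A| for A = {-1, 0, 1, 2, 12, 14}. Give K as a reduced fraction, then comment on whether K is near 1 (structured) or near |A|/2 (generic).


|A| = 6.
Compute A + A by enumerating all 36 pairs.
A + A = {-2, -1, 0, 1, 2, 3, 4, 11, 12, 13, 14, 15, 16, 24, 26, 28}, so |A + A| = 16.
K = |A + A| / |A| = 16/6 = 8/3 ≈ 2.6667.
Reference: AP of size 6 gives K = 11/6 ≈ 1.8333; a fully generic set of size 6 gives K ≈ 3.5000.

|A| = 6, |A + A| = 16, K = 16/6 = 8/3.


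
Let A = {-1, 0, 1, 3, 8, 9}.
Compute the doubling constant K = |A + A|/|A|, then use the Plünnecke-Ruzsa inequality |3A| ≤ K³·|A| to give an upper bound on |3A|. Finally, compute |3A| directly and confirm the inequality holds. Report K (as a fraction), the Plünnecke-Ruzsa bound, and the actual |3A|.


|A| = 6.
Step 1: Compute A + A by enumerating all 36 pairs.
A + A = {-2, -1, 0, 1, 2, 3, 4, 6, 7, 8, 9, 10, 11, 12, 16, 17, 18}, so |A + A| = 17.
Step 2: Doubling constant K = |A + A|/|A| = 17/6 = 17/6 ≈ 2.8333.
Step 3: Plünnecke-Ruzsa gives |3A| ≤ K³·|A| = (2.8333)³ · 6 ≈ 136.4722.
Step 4: Compute 3A = A + A + A directly by enumerating all triples (a,b,c) ∈ A³; |3A| = 29.
Step 5: Check 29 ≤ 136.4722? Yes ✓.

K = 17/6, Plünnecke-Ruzsa bound K³|A| ≈ 136.4722, |3A| = 29, inequality holds.


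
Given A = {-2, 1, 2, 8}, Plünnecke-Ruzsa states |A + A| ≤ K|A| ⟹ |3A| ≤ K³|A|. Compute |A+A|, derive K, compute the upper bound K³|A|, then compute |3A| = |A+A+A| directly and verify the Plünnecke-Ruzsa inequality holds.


|A| = 4.
Step 1: Compute A + A by enumerating all 16 pairs.
A + A = {-4, -1, 0, 2, 3, 4, 6, 9, 10, 16}, so |A + A| = 10.
Step 2: Doubling constant K = |A + A|/|A| = 10/4 = 10/4 ≈ 2.5000.
Step 3: Plünnecke-Ruzsa gives |3A| ≤ K³·|A| = (2.5000)³ · 4 ≈ 62.5000.
Step 4: Compute 3A = A + A + A directly by enumerating all triples (a,b,c) ∈ A³; |3A| = 19.
Step 5: Check 19 ≤ 62.5000? Yes ✓.

K = 10/4, Plünnecke-Ruzsa bound K³|A| ≈ 62.5000, |3A| = 19, inequality holds.


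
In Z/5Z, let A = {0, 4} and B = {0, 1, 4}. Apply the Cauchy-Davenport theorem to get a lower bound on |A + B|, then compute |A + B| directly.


Cauchy-Davenport: |A + B| ≥ min(p, |A| + |B| - 1) for A, B nonempty in Z/pZ.
|A| = 2, |B| = 3, p = 5.
CD lower bound = min(5, 2 + 3 - 1) = min(5, 4) = 4.
Compute A + B mod 5 directly:
a = 0: 0+0=0, 0+1=1, 0+4=4
a = 4: 4+0=4, 4+1=0, 4+4=3
A + B = {0, 1, 3, 4}, so |A + B| = 4.
Verify: 4 ≥ 4? Yes ✓.

CD lower bound = 4, actual |A + B| = 4.


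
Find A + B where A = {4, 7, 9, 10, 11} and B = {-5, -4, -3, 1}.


A + B = {a + b : a ∈ A, b ∈ B}.
Enumerate all |A|·|B| = 5·4 = 20 pairs (a, b) and collect distinct sums.
a = 4: 4+-5=-1, 4+-4=0, 4+-3=1, 4+1=5
a = 7: 7+-5=2, 7+-4=3, 7+-3=4, 7+1=8
a = 9: 9+-5=4, 9+-4=5, 9+-3=6, 9+1=10
a = 10: 10+-5=5, 10+-4=6, 10+-3=7, 10+1=11
a = 11: 11+-5=6, 11+-4=7, 11+-3=8, 11+1=12
Collecting distinct sums: A + B = {-1, 0, 1, 2, 3, 4, 5, 6, 7, 8, 10, 11, 12}
|A + B| = 13

A + B = {-1, 0, 1, 2, 3, 4, 5, 6, 7, 8, 10, 11, 12}


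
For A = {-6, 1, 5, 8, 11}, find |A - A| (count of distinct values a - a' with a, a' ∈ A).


A - A = {a - a' : a, a' ∈ A}; |A| = 5.
Bounds: 2|A|-1 ≤ |A - A| ≤ |A|² - |A| + 1, i.e. 9 ≤ |A - A| ≤ 21.
Note: 0 ∈ A - A always (from a - a). The set is symmetric: if d ∈ A - A then -d ∈ A - A.
Enumerate nonzero differences d = a - a' with a > a' (then include -d):
Positive differences: {3, 4, 6, 7, 10, 11, 14, 17}
Full difference set: {0} ∪ (positive diffs) ∪ (negative diffs).
|A - A| = 1 + 2·8 = 17 (matches direct enumeration: 17).

|A - A| = 17


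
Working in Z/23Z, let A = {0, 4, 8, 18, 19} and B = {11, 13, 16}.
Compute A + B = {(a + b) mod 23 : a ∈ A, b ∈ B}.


Work in Z/23Z: reduce every sum a + b modulo 23.
Enumerate all 15 pairs:
a = 0: 0+11=11, 0+13=13, 0+16=16
a = 4: 4+11=15, 4+13=17, 4+16=20
a = 8: 8+11=19, 8+13=21, 8+16=1
a = 18: 18+11=6, 18+13=8, 18+16=11
a = 19: 19+11=7, 19+13=9, 19+16=12
Distinct residues collected: {1, 6, 7, 8, 9, 11, 12, 13, 15, 16, 17, 19, 20, 21}
|A + B| = 14 (out of 23 total residues).

A + B = {1, 6, 7, 8, 9, 11, 12, 13, 15, 16, 17, 19, 20, 21}


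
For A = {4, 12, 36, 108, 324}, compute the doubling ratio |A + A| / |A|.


|A| = 5.
Compute A + A by enumerating all 25 pairs.
A + A = {8, 16, 24, 40, 48, 72, 112, 120, 144, 216, 328, 336, 360, 432, 648}, so |A + A| = 15.
K = |A + A| / |A| = 15/5 = 3/1 ≈ 3.0000.
Reference: AP of size 5 gives K = 9/5 ≈ 1.8000; a fully generic set of size 5 gives K ≈ 3.0000.

|A| = 5, |A + A| = 15, K = 15/5 = 3/1.


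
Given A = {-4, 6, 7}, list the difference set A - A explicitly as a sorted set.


A - A = {a - a' : a, a' ∈ A}.
Compute a - a' for each ordered pair (a, a'):
a = -4: -4--4=0, -4-6=-10, -4-7=-11
a = 6: 6--4=10, 6-6=0, 6-7=-1
a = 7: 7--4=11, 7-6=1, 7-7=0
Collecting distinct values (and noting 0 appears from a-a):
A - A = {-11, -10, -1, 0, 1, 10, 11}
|A - A| = 7

A - A = {-11, -10, -1, 0, 1, 10, 11}


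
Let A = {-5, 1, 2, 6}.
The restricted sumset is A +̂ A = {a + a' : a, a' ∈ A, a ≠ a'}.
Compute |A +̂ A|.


Restricted sumset: A +̂ A = {a + a' : a ∈ A, a' ∈ A, a ≠ a'}.
Equivalently, take A + A and drop any sum 2a that is achievable ONLY as a + a for a ∈ A (i.e. sums representable only with equal summands).
Enumerate pairs (a, a') with a < a' (symmetric, so each unordered pair gives one sum; this covers all a ≠ a'):
  -5 + 1 = -4
  -5 + 2 = -3
  -5 + 6 = 1
  1 + 2 = 3
  1 + 6 = 7
  2 + 6 = 8
Collected distinct sums: {-4, -3, 1, 3, 7, 8}
|A +̂ A| = 6
(Reference bound: |A +̂ A| ≥ 2|A| - 3 for |A| ≥ 2, with |A| = 4 giving ≥ 5.)

|A +̂ A| = 6


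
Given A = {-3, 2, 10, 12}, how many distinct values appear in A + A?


A + A = {a + a' : a, a' ∈ A}; |A| = 4.
General bounds: 2|A| - 1 ≤ |A + A| ≤ |A|(|A|+1)/2, i.e. 7 ≤ |A + A| ≤ 10.
Lower bound 2|A|-1 is attained iff A is an arithmetic progression.
Enumerate sums a + a' for a ≤ a' (symmetric, so this suffices):
a = -3: -3+-3=-6, -3+2=-1, -3+10=7, -3+12=9
a = 2: 2+2=4, 2+10=12, 2+12=14
a = 10: 10+10=20, 10+12=22
a = 12: 12+12=24
Distinct sums: {-6, -1, 4, 7, 9, 12, 14, 20, 22, 24}
|A + A| = 10

|A + A| = 10


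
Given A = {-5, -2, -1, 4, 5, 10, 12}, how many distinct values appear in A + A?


A + A = {a + a' : a, a' ∈ A}; |A| = 7.
General bounds: 2|A| - 1 ≤ |A + A| ≤ |A|(|A|+1)/2, i.e. 13 ≤ |A + A| ≤ 28.
Lower bound 2|A|-1 is attained iff A is an arithmetic progression.
Enumerate sums a + a' for a ≤ a' (symmetric, so this suffices):
a = -5: -5+-5=-10, -5+-2=-7, -5+-1=-6, -5+4=-1, -5+5=0, -5+10=5, -5+12=7
a = -2: -2+-2=-4, -2+-1=-3, -2+4=2, -2+5=3, -2+10=8, -2+12=10
a = -1: -1+-1=-2, -1+4=3, -1+5=4, -1+10=9, -1+12=11
a = 4: 4+4=8, 4+5=9, 4+10=14, 4+12=16
a = 5: 5+5=10, 5+10=15, 5+12=17
a = 10: 10+10=20, 10+12=22
a = 12: 12+12=24
Distinct sums: {-10, -7, -6, -4, -3, -2, -1, 0, 2, 3, 4, 5, 7, 8, 9, 10, 11, 14, 15, 16, 17, 20, 22, 24}
|A + A| = 24

|A + A| = 24


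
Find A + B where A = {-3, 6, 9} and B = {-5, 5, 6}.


A + B = {a + b : a ∈ A, b ∈ B}.
Enumerate all |A|·|B| = 3·3 = 9 pairs (a, b) and collect distinct sums.
a = -3: -3+-5=-8, -3+5=2, -3+6=3
a = 6: 6+-5=1, 6+5=11, 6+6=12
a = 9: 9+-5=4, 9+5=14, 9+6=15
Collecting distinct sums: A + B = {-8, 1, 2, 3, 4, 11, 12, 14, 15}
|A + B| = 9

A + B = {-8, 1, 2, 3, 4, 11, 12, 14, 15}


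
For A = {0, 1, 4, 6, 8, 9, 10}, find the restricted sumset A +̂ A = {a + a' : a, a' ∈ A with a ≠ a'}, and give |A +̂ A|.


Restricted sumset: A +̂ A = {a + a' : a ∈ A, a' ∈ A, a ≠ a'}.
Equivalently, take A + A and drop any sum 2a that is achievable ONLY as a + a for a ∈ A (i.e. sums representable only with equal summands).
Enumerate pairs (a, a') with a < a' (symmetric, so each unordered pair gives one sum; this covers all a ≠ a'):
  0 + 1 = 1
  0 + 4 = 4
  0 + 6 = 6
  0 + 8 = 8
  0 + 9 = 9
  0 + 10 = 10
  1 + 4 = 5
  1 + 6 = 7
  1 + 8 = 9
  1 + 9 = 10
  1 + 10 = 11
  4 + 6 = 10
  4 + 8 = 12
  4 + 9 = 13
  4 + 10 = 14
  6 + 8 = 14
  6 + 9 = 15
  6 + 10 = 16
  8 + 9 = 17
  8 + 10 = 18
  9 + 10 = 19
Collected distinct sums: {1, 4, 5, 6, 7, 8, 9, 10, 11, 12, 13, 14, 15, 16, 17, 18, 19}
|A +̂ A| = 17
(Reference bound: |A +̂ A| ≥ 2|A| - 3 for |A| ≥ 2, with |A| = 7 giving ≥ 11.)

|A +̂ A| = 17


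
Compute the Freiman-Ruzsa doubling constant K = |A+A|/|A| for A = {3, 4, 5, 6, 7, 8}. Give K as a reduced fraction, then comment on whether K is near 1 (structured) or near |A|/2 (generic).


|A| = 6.
Compute A + A by enumerating all 36 pairs.
A + A = {6, 7, 8, 9, 10, 11, 12, 13, 14, 15, 16}, so |A + A| = 11.
K = |A + A| / |A| = 11/6 (already in lowest terms) ≈ 1.8333.
Reference: AP of size 6 gives K = 11/6 ≈ 1.8333; a fully generic set of size 6 gives K ≈ 3.5000.

|A| = 6, |A + A| = 11, K = 11/6.


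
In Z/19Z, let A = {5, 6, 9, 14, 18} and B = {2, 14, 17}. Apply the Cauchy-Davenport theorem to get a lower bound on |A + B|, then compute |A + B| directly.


Cauchy-Davenport: |A + B| ≥ min(p, |A| + |B| - 1) for A, B nonempty in Z/pZ.
|A| = 5, |B| = 3, p = 19.
CD lower bound = min(19, 5 + 3 - 1) = min(19, 7) = 7.
Compute A + B mod 19 directly:
a = 5: 5+2=7, 5+14=0, 5+17=3
a = 6: 6+2=8, 6+14=1, 6+17=4
a = 9: 9+2=11, 9+14=4, 9+17=7
a = 14: 14+2=16, 14+14=9, 14+17=12
a = 18: 18+2=1, 18+14=13, 18+17=16
A + B = {0, 1, 3, 4, 7, 8, 9, 11, 12, 13, 16}, so |A + B| = 11.
Verify: 11 ≥ 7? Yes ✓.

CD lower bound = 7, actual |A + B| = 11.


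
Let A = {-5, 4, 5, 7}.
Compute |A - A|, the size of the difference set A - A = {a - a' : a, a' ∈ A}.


A - A = {a - a' : a, a' ∈ A}; |A| = 4.
Bounds: 2|A|-1 ≤ |A - A| ≤ |A|² - |A| + 1, i.e. 7 ≤ |A - A| ≤ 13.
Note: 0 ∈ A - A always (from a - a). The set is symmetric: if d ∈ A - A then -d ∈ A - A.
Enumerate nonzero differences d = a - a' with a > a' (then include -d):
Positive differences: {1, 2, 3, 9, 10, 12}
Full difference set: {0} ∪ (positive diffs) ∪ (negative diffs).
|A - A| = 1 + 2·6 = 13 (matches direct enumeration: 13).

|A - A| = 13


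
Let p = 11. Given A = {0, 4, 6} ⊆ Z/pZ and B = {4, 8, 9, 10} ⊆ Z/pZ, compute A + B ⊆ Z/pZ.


Work in Z/11Z: reduce every sum a + b modulo 11.
Enumerate all 12 pairs:
a = 0: 0+4=4, 0+8=8, 0+9=9, 0+10=10
a = 4: 4+4=8, 4+8=1, 4+9=2, 4+10=3
a = 6: 6+4=10, 6+8=3, 6+9=4, 6+10=5
Distinct residues collected: {1, 2, 3, 4, 5, 8, 9, 10}
|A + B| = 8 (out of 11 total residues).

A + B = {1, 2, 3, 4, 5, 8, 9, 10}


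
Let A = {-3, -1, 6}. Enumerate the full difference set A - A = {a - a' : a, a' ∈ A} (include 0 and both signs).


A - A = {a - a' : a, a' ∈ A}.
Compute a - a' for each ordered pair (a, a'):
a = -3: -3--3=0, -3--1=-2, -3-6=-9
a = -1: -1--3=2, -1--1=0, -1-6=-7
a = 6: 6--3=9, 6--1=7, 6-6=0
Collecting distinct values (and noting 0 appears from a-a):
A - A = {-9, -7, -2, 0, 2, 7, 9}
|A - A| = 7

A - A = {-9, -7, -2, 0, 2, 7, 9}


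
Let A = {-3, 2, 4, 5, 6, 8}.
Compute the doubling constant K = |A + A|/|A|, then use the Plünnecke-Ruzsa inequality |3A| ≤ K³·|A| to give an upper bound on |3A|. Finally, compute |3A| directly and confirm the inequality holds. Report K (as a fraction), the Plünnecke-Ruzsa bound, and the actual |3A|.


|A| = 6.
Step 1: Compute A + A by enumerating all 36 pairs.
A + A = {-6, -1, 1, 2, 3, 4, 5, 6, 7, 8, 9, 10, 11, 12, 13, 14, 16}, so |A + A| = 17.
Step 2: Doubling constant K = |A + A|/|A| = 17/6 = 17/6 ≈ 2.8333.
Step 3: Plünnecke-Ruzsa gives |3A| ≤ K³·|A| = (2.8333)³ · 6 ≈ 136.4722.
Step 4: Compute 3A = A + A + A directly by enumerating all triples (a,b,c) ∈ A³; |3A| = 28.
Step 5: Check 28 ≤ 136.4722? Yes ✓.

K = 17/6, Plünnecke-Ruzsa bound K³|A| ≈ 136.4722, |3A| = 28, inequality holds.


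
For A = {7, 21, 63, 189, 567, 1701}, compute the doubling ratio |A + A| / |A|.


|A| = 6.
Compute A + A by enumerating all 36 pairs.
A + A = {14, 28, 42, 70, 84, 126, 196, 210, 252, 378, 574, 588, 630, 756, 1134, 1708, 1722, 1764, 1890, 2268, 3402}, so |A + A| = 21.
K = |A + A| / |A| = 21/6 = 7/2 ≈ 3.5000.
Reference: AP of size 6 gives K = 11/6 ≈ 1.8333; a fully generic set of size 6 gives K ≈ 3.5000.

|A| = 6, |A + A| = 21, K = 21/6 = 7/2.


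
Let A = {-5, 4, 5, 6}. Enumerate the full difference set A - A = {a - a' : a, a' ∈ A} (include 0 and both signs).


A - A = {a - a' : a, a' ∈ A}.
Compute a - a' for each ordered pair (a, a'):
a = -5: -5--5=0, -5-4=-9, -5-5=-10, -5-6=-11
a = 4: 4--5=9, 4-4=0, 4-5=-1, 4-6=-2
a = 5: 5--5=10, 5-4=1, 5-5=0, 5-6=-1
a = 6: 6--5=11, 6-4=2, 6-5=1, 6-6=0
Collecting distinct values (and noting 0 appears from a-a):
A - A = {-11, -10, -9, -2, -1, 0, 1, 2, 9, 10, 11}
|A - A| = 11

A - A = {-11, -10, -9, -2, -1, 0, 1, 2, 9, 10, 11}


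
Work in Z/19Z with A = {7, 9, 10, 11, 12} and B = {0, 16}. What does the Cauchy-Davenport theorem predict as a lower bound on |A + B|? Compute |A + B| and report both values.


Cauchy-Davenport: |A + B| ≥ min(p, |A| + |B| - 1) for A, B nonempty in Z/pZ.
|A| = 5, |B| = 2, p = 19.
CD lower bound = min(19, 5 + 2 - 1) = min(19, 6) = 6.
Compute A + B mod 19 directly:
a = 7: 7+0=7, 7+16=4
a = 9: 9+0=9, 9+16=6
a = 10: 10+0=10, 10+16=7
a = 11: 11+0=11, 11+16=8
a = 12: 12+0=12, 12+16=9
A + B = {4, 6, 7, 8, 9, 10, 11, 12}, so |A + B| = 8.
Verify: 8 ≥ 6? Yes ✓.

CD lower bound = 6, actual |A + B| = 8.


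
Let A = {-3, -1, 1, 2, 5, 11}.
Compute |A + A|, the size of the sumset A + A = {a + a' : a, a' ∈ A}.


A + A = {a + a' : a, a' ∈ A}; |A| = 6.
General bounds: 2|A| - 1 ≤ |A + A| ≤ |A|(|A|+1)/2, i.e. 11 ≤ |A + A| ≤ 21.
Lower bound 2|A|-1 is attained iff A is an arithmetic progression.
Enumerate sums a + a' for a ≤ a' (symmetric, so this suffices):
a = -3: -3+-3=-6, -3+-1=-4, -3+1=-2, -3+2=-1, -3+5=2, -3+11=8
a = -1: -1+-1=-2, -1+1=0, -1+2=1, -1+5=4, -1+11=10
a = 1: 1+1=2, 1+2=3, 1+5=6, 1+11=12
a = 2: 2+2=4, 2+5=7, 2+11=13
a = 5: 5+5=10, 5+11=16
a = 11: 11+11=22
Distinct sums: {-6, -4, -2, -1, 0, 1, 2, 3, 4, 6, 7, 8, 10, 12, 13, 16, 22}
|A + A| = 17

|A + A| = 17


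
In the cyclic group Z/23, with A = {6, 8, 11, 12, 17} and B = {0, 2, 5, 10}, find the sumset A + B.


Work in Z/23Z: reduce every sum a + b modulo 23.
Enumerate all 20 pairs:
a = 6: 6+0=6, 6+2=8, 6+5=11, 6+10=16
a = 8: 8+0=8, 8+2=10, 8+5=13, 8+10=18
a = 11: 11+0=11, 11+2=13, 11+5=16, 11+10=21
a = 12: 12+0=12, 12+2=14, 12+5=17, 12+10=22
a = 17: 17+0=17, 17+2=19, 17+5=22, 17+10=4
Distinct residues collected: {4, 6, 8, 10, 11, 12, 13, 14, 16, 17, 18, 19, 21, 22}
|A + B| = 14 (out of 23 total residues).

A + B = {4, 6, 8, 10, 11, 12, 13, 14, 16, 17, 18, 19, 21, 22}


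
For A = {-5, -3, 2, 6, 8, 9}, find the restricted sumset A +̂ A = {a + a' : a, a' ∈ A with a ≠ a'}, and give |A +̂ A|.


Restricted sumset: A +̂ A = {a + a' : a ∈ A, a' ∈ A, a ≠ a'}.
Equivalently, take A + A and drop any sum 2a that is achievable ONLY as a + a for a ∈ A (i.e. sums representable only with equal summands).
Enumerate pairs (a, a') with a < a' (symmetric, so each unordered pair gives one sum; this covers all a ≠ a'):
  -5 + -3 = -8
  -5 + 2 = -3
  -5 + 6 = 1
  -5 + 8 = 3
  -5 + 9 = 4
  -3 + 2 = -1
  -3 + 6 = 3
  -3 + 8 = 5
  -3 + 9 = 6
  2 + 6 = 8
  2 + 8 = 10
  2 + 9 = 11
  6 + 8 = 14
  6 + 9 = 15
  8 + 9 = 17
Collected distinct sums: {-8, -3, -1, 1, 3, 4, 5, 6, 8, 10, 11, 14, 15, 17}
|A +̂ A| = 14
(Reference bound: |A +̂ A| ≥ 2|A| - 3 for |A| ≥ 2, with |A| = 6 giving ≥ 9.)

|A +̂ A| = 14


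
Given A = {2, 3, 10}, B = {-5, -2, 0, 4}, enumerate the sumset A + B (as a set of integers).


A + B = {a + b : a ∈ A, b ∈ B}.
Enumerate all |A|·|B| = 3·4 = 12 pairs (a, b) and collect distinct sums.
a = 2: 2+-5=-3, 2+-2=0, 2+0=2, 2+4=6
a = 3: 3+-5=-2, 3+-2=1, 3+0=3, 3+4=7
a = 10: 10+-5=5, 10+-2=8, 10+0=10, 10+4=14
Collecting distinct sums: A + B = {-3, -2, 0, 1, 2, 3, 5, 6, 7, 8, 10, 14}
|A + B| = 12

A + B = {-3, -2, 0, 1, 2, 3, 5, 6, 7, 8, 10, 14}


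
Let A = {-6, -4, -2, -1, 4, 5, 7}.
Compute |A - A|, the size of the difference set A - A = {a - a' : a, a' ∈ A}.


A - A = {a - a' : a, a' ∈ A}; |A| = 7.
Bounds: 2|A|-1 ≤ |A - A| ≤ |A|² - |A| + 1, i.e. 13 ≤ |A - A| ≤ 43.
Note: 0 ∈ A - A always (from a - a). The set is symmetric: if d ∈ A - A then -d ∈ A - A.
Enumerate nonzero differences d = a - a' with a > a' (then include -d):
Positive differences: {1, 2, 3, 4, 5, 6, 7, 8, 9, 10, 11, 13}
Full difference set: {0} ∪ (positive diffs) ∪ (negative diffs).
|A - A| = 1 + 2·12 = 25 (matches direct enumeration: 25).

|A - A| = 25


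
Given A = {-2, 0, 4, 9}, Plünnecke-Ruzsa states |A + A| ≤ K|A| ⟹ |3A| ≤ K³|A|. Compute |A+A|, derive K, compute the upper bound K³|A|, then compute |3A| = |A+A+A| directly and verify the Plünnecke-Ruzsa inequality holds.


|A| = 4.
Step 1: Compute A + A by enumerating all 16 pairs.
A + A = {-4, -2, 0, 2, 4, 7, 8, 9, 13, 18}, so |A + A| = 10.
Step 2: Doubling constant K = |A + A|/|A| = 10/4 = 10/4 ≈ 2.5000.
Step 3: Plünnecke-Ruzsa gives |3A| ≤ K³·|A| = (2.5000)³ · 4 ≈ 62.5000.
Step 4: Compute 3A = A + A + A directly by enumerating all triples (a,b,c) ∈ A³; |3A| = 19.
Step 5: Check 19 ≤ 62.5000? Yes ✓.

K = 10/4, Plünnecke-Ruzsa bound K³|A| ≈ 62.5000, |3A| = 19, inequality holds.


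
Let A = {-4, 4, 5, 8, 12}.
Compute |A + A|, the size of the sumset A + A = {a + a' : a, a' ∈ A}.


A + A = {a + a' : a, a' ∈ A}; |A| = 5.
General bounds: 2|A| - 1 ≤ |A + A| ≤ |A|(|A|+1)/2, i.e. 9 ≤ |A + A| ≤ 15.
Lower bound 2|A|-1 is attained iff A is an arithmetic progression.
Enumerate sums a + a' for a ≤ a' (symmetric, so this suffices):
a = -4: -4+-4=-8, -4+4=0, -4+5=1, -4+8=4, -4+12=8
a = 4: 4+4=8, 4+5=9, 4+8=12, 4+12=16
a = 5: 5+5=10, 5+8=13, 5+12=17
a = 8: 8+8=16, 8+12=20
a = 12: 12+12=24
Distinct sums: {-8, 0, 1, 4, 8, 9, 10, 12, 13, 16, 17, 20, 24}
|A + A| = 13

|A + A| = 13


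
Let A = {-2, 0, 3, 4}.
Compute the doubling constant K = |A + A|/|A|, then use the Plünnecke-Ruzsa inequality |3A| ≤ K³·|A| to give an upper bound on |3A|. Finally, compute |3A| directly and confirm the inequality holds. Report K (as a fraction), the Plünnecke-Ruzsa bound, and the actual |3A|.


|A| = 4.
Step 1: Compute A + A by enumerating all 16 pairs.
A + A = {-4, -2, 0, 1, 2, 3, 4, 6, 7, 8}, so |A + A| = 10.
Step 2: Doubling constant K = |A + A|/|A| = 10/4 = 10/4 ≈ 2.5000.
Step 3: Plünnecke-Ruzsa gives |3A| ≤ K³·|A| = (2.5000)³ · 4 ≈ 62.5000.
Step 4: Compute 3A = A + A + A directly by enumerating all triples (a,b,c) ∈ A³; |3A| = 17.
Step 5: Check 17 ≤ 62.5000? Yes ✓.

K = 10/4, Plünnecke-Ruzsa bound K³|A| ≈ 62.5000, |3A| = 17, inequality holds.


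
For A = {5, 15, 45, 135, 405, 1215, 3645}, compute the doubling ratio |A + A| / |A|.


|A| = 7.
Compute A + A by enumerating all 49 pairs.
A + A = {10, 20, 30, 50, 60, 90, 140, 150, 180, 270, 410, 420, 450, 540, 810, 1220, 1230, 1260, 1350, 1620, 2430, 3650, 3660, 3690, 3780, 4050, 4860, 7290}, so |A + A| = 28.
K = |A + A| / |A| = 28/7 = 4/1 ≈ 4.0000.
Reference: AP of size 7 gives K = 13/7 ≈ 1.8571; a fully generic set of size 7 gives K ≈ 4.0000.

|A| = 7, |A + A| = 28, K = 28/7 = 4/1.


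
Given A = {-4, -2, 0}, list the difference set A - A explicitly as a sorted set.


A - A = {a - a' : a, a' ∈ A}.
Compute a - a' for each ordered pair (a, a'):
a = -4: -4--4=0, -4--2=-2, -4-0=-4
a = -2: -2--4=2, -2--2=0, -2-0=-2
a = 0: 0--4=4, 0--2=2, 0-0=0
Collecting distinct values (and noting 0 appears from a-a):
A - A = {-4, -2, 0, 2, 4}
|A - A| = 5

A - A = {-4, -2, 0, 2, 4}


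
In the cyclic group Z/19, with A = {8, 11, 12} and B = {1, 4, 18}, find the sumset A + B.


Work in Z/19Z: reduce every sum a + b modulo 19.
Enumerate all 9 pairs:
a = 8: 8+1=9, 8+4=12, 8+18=7
a = 11: 11+1=12, 11+4=15, 11+18=10
a = 12: 12+1=13, 12+4=16, 12+18=11
Distinct residues collected: {7, 9, 10, 11, 12, 13, 15, 16}
|A + B| = 8 (out of 19 total residues).

A + B = {7, 9, 10, 11, 12, 13, 15, 16}


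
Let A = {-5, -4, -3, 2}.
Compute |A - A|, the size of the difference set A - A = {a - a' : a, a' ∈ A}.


A - A = {a - a' : a, a' ∈ A}; |A| = 4.
Bounds: 2|A|-1 ≤ |A - A| ≤ |A|² - |A| + 1, i.e. 7 ≤ |A - A| ≤ 13.
Note: 0 ∈ A - A always (from a - a). The set is symmetric: if d ∈ A - A then -d ∈ A - A.
Enumerate nonzero differences d = a - a' with a > a' (then include -d):
Positive differences: {1, 2, 5, 6, 7}
Full difference set: {0} ∪ (positive diffs) ∪ (negative diffs).
|A - A| = 1 + 2·5 = 11 (matches direct enumeration: 11).

|A - A| = 11


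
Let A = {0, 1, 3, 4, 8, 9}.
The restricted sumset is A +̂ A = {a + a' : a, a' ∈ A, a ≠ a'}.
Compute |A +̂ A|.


Restricted sumset: A +̂ A = {a + a' : a ∈ A, a' ∈ A, a ≠ a'}.
Equivalently, take A + A and drop any sum 2a that is achievable ONLY as a + a for a ∈ A (i.e. sums representable only with equal summands).
Enumerate pairs (a, a') with a < a' (symmetric, so each unordered pair gives one sum; this covers all a ≠ a'):
  0 + 1 = 1
  0 + 3 = 3
  0 + 4 = 4
  0 + 8 = 8
  0 + 9 = 9
  1 + 3 = 4
  1 + 4 = 5
  1 + 8 = 9
  1 + 9 = 10
  3 + 4 = 7
  3 + 8 = 11
  3 + 9 = 12
  4 + 8 = 12
  4 + 9 = 13
  8 + 9 = 17
Collected distinct sums: {1, 3, 4, 5, 7, 8, 9, 10, 11, 12, 13, 17}
|A +̂ A| = 12
(Reference bound: |A +̂ A| ≥ 2|A| - 3 for |A| ≥ 2, with |A| = 6 giving ≥ 9.)

|A +̂ A| = 12


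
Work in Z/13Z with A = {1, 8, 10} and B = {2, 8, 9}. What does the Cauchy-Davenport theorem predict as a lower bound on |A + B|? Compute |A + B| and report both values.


Cauchy-Davenport: |A + B| ≥ min(p, |A| + |B| - 1) for A, B nonempty in Z/pZ.
|A| = 3, |B| = 3, p = 13.
CD lower bound = min(13, 3 + 3 - 1) = min(13, 5) = 5.
Compute A + B mod 13 directly:
a = 1: 1+2=3, 1+8=9, 1+9=10
a = 8: 8+2=10, 8+8=3, 8+9=4
a = 10: 10+2=12, 10+8=5, 10+9=6
A + B = {3, 4, 5, 6, 9, 10, 12}, so |A + B| = 7.
Verify: 7 ≥ 5? Yes ✓.

CD lower bound = 5, actual |A + B| = 7.


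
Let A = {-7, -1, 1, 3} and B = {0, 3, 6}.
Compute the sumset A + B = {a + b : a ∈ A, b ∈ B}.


A + B = {a + b : a ∈ A, b ∈ B}.
Enumerate all |A|·|B| = 4·3 = 12 pairs (a, b) and collect distinct sums.
a = -7: -7+0=-7, -7+3=-4, -7+6=-1
a = -1: -1+0=-1, -1+3=2, -1+6=5
a = 1: 1+0=1, 1+3=4, 1+6=7
a = 3: 3+0=3, 3+3=6, 3+6=9
Collecting distinct sums: A + B = {-7, -4, -1, 1, 2, 3, 4, 5, 6, 7, 9}
|A + B| = 11

A + B = {-7, -4, -1, 1, 2, 3, 4, 5, 6, 7, 9}


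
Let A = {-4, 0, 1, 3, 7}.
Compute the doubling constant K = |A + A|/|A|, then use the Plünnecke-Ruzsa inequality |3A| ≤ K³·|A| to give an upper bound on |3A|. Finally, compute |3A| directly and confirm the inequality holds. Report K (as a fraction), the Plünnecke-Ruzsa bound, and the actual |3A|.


|A| = 5.
Step 1: Compute A + A by enumerating all 25 pairs.
A + A = {-8, -4, -3, -1, 0, 1, 2, 3, 4, 6, 7, 8, 10, 14}, so |A + A| = 14.
Step 2: Doubling constant K = |A + A|/|A| = 14/5 = 14/5 ≈ 2.8000.
Step 3: Plünnecke-Ruzsa gives |3A| ≤ K³·|A| = (2.8000)³ · 5 ≈ 109.7600.
Step 4: Compute 3A = A + A + A directly by enumerating all triples (a,b,c) ∈ A³; |3A| = 25.
Step 5: Check 25 ≤ 109.7600? Yes ✓.

K = 14/5, Plünnecke-Ruzsa bound K³|A| ≈ 109.7600, |3A| = 25, inequality holds.


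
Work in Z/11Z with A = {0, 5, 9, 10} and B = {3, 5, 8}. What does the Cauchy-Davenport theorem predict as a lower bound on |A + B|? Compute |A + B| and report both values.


Cauchy-Davenport: |A + B| ≥ min(p, |A| + |B| - 1) for A, B nonempty in Z/pZ.
|A| = 4, |B| = 3, p = 11.
CD lower bound = min(11, 4 + 3 - 1) = min(11, 6) = 6.
Compute A + B mod 11 directly:
a = 0: 0+3=3, 0+5=5, 0+8=8
a = 5: 5+3=8, 5+5=10, 5+8=2
a = 9: 9+3=1, 9+5=3, 9+8=6
a = 10: 10+3=2, 10+5=4, 10+8=7
A + B = {1, 2, 3, 4, 5, 6, 7, 8, 10}, so |A + B| = 9.
Verify: 9 ≥ 6? Yes ✓.

CD lower bound = 6, actual |A + B| = 9.


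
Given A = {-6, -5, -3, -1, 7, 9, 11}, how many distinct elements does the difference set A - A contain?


A - A = {a - a' : a, a' ∈ A}; |A| = 7.
Bounds: 2|A|-1 ≤ |A - A| ≤ |A|² - |A| + 1, i.e. 13 ≤ |A - A| ≤ 43.
Note: 0 ∈ A - A always (from a - a). The set is symmetric: if d ∈ A - A then -d ∈ A - A.
Enumerate nonzero differences d = a - a' with a > a' (then include -d):
Positive differences: {1, 2, 3, 4, 5, 8, 10, 12, 13, 14, 15, 16, 17}
Full difference set: {0} ∪ (positive diffs) ∪ (negative diffs).
|A - A| = 1 + 2·13 = 27 (matches direct enumeration: 27).

|A - A| = 27
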